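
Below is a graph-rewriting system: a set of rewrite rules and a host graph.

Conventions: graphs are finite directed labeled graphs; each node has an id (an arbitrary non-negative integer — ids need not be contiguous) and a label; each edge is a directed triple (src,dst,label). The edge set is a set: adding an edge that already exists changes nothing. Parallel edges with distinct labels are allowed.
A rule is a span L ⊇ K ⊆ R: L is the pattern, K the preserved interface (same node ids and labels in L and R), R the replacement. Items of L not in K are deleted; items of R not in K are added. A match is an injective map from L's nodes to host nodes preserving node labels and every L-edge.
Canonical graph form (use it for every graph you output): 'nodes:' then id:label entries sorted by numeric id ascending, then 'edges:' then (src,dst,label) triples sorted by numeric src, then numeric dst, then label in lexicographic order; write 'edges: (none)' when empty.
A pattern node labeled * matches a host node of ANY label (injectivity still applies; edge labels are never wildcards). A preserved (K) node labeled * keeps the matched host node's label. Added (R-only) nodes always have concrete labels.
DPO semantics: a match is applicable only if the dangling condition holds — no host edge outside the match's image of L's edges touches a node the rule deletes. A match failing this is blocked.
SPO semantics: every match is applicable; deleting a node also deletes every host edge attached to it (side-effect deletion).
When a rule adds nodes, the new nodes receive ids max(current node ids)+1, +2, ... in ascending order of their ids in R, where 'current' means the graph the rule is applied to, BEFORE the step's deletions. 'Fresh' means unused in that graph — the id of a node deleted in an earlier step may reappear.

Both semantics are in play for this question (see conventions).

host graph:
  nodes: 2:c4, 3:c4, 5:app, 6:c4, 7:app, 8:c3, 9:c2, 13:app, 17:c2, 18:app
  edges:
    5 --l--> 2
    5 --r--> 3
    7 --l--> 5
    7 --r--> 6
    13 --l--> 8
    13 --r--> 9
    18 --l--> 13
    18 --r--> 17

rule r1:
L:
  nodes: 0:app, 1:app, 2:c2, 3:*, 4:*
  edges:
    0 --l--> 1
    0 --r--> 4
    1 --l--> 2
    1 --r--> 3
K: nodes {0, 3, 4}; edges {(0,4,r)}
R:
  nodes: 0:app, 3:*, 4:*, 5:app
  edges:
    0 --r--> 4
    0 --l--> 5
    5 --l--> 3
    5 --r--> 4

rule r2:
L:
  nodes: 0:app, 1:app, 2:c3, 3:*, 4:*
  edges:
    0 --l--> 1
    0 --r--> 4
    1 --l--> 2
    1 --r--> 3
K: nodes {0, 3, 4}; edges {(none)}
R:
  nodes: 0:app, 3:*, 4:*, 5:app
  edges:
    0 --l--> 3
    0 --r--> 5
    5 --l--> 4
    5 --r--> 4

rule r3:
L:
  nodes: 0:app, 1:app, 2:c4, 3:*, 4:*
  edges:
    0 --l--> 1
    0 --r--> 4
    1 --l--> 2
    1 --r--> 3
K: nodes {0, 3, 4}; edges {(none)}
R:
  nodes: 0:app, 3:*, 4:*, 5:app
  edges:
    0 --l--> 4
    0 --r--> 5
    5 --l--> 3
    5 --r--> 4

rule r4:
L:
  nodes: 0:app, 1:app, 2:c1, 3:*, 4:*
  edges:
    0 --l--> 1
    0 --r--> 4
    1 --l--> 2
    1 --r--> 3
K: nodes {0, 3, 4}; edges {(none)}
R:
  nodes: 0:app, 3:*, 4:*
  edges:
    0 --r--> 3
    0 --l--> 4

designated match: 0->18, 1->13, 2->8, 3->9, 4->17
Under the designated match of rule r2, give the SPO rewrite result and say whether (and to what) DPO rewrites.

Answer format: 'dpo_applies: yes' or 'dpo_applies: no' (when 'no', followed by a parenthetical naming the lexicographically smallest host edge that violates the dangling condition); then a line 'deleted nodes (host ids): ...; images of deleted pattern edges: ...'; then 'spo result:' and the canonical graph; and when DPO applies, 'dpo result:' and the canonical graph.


dpo_applies: yes
deleted nodes (host ids): 8, 13; images of deleted pattern edges: (13,8,l); (13,9,r); (18,13,l); (18,17,r)
spo result:
nodes: 2:c4, 3:c4, 5:app, 6:c4, 7:app, 9:c2, 17:c2, 18:app, 19:app
edges: (5,2,l); (5,3,r); (7,5,l); (7,6,r); (18,9,l); (18,19,r); (19,17,l); (19,17,r)
dpo result:
nodes: 2:c4, 3:c4, 5:app, 6:c4, 7:app, 9:c2, 17:c2, 18:app, 19:app
edges: (5,2,l); (5,3,r); (7,5,l); (7,6,r); (18,9,l); (18,19,r); (19,17,l); (19,17,r)


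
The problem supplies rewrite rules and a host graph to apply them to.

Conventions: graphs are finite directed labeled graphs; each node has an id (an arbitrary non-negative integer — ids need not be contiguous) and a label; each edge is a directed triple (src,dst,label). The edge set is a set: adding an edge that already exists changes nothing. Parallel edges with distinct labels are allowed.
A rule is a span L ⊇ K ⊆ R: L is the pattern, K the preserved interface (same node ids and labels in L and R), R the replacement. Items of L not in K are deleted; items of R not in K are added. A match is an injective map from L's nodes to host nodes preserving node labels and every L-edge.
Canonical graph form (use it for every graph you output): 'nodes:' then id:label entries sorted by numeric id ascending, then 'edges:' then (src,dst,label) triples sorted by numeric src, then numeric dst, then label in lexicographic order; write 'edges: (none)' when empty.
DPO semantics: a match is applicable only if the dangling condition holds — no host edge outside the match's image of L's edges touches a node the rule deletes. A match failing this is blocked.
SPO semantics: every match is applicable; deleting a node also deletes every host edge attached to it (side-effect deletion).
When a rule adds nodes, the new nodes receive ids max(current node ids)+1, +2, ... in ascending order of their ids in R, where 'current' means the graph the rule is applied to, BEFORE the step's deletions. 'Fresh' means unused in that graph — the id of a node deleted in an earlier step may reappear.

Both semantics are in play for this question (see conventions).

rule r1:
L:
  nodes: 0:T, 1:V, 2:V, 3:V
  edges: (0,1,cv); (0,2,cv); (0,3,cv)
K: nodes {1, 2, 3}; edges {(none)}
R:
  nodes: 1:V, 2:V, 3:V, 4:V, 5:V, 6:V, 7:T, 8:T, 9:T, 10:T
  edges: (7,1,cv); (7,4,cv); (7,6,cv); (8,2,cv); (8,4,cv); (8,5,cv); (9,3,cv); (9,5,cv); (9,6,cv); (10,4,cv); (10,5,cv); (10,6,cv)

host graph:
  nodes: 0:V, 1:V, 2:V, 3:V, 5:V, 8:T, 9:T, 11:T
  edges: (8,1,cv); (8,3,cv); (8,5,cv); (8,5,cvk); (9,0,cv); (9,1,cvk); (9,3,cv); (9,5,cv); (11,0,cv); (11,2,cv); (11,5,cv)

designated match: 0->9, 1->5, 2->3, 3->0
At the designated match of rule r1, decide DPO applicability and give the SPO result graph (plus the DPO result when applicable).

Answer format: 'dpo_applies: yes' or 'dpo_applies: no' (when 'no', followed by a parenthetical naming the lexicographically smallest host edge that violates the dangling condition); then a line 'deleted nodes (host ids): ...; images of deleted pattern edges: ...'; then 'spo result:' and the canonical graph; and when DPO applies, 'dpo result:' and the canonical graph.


dpo_applies: no
(the rule deletes node 9, which keeps host edge (9,1,cvk) outside the match image — the dangling condition fails, DPO blocks; SPO proceeds and side-deletes such edges)
deleted nodes (host ids): 9; images of deleted pattern edges: (9,0,cv); (9,3,cv); (9,5,cv)
spo result:
nodes: 0:V, 1:V, 2:V, 3:V, 5:V, 8:T, 11:T, 12:V, 13:V, 14:V, 15:T, 16:T, 17:T, 18:T
edges: (8,1,cv); (8,3,cv); (8,5,cv); (8,5,cvk); (11,0,cv); (11,2,cv); (11,5,cv); (15,5,cv); (15,12,cv); (15,14,cv); (16,3,cv); (16,12,cv); (16,13,cv); (17,0,cv); (17,13,cv); (17,14,cv); (18,12,cv); (18,13,cv); (18,14,cv)


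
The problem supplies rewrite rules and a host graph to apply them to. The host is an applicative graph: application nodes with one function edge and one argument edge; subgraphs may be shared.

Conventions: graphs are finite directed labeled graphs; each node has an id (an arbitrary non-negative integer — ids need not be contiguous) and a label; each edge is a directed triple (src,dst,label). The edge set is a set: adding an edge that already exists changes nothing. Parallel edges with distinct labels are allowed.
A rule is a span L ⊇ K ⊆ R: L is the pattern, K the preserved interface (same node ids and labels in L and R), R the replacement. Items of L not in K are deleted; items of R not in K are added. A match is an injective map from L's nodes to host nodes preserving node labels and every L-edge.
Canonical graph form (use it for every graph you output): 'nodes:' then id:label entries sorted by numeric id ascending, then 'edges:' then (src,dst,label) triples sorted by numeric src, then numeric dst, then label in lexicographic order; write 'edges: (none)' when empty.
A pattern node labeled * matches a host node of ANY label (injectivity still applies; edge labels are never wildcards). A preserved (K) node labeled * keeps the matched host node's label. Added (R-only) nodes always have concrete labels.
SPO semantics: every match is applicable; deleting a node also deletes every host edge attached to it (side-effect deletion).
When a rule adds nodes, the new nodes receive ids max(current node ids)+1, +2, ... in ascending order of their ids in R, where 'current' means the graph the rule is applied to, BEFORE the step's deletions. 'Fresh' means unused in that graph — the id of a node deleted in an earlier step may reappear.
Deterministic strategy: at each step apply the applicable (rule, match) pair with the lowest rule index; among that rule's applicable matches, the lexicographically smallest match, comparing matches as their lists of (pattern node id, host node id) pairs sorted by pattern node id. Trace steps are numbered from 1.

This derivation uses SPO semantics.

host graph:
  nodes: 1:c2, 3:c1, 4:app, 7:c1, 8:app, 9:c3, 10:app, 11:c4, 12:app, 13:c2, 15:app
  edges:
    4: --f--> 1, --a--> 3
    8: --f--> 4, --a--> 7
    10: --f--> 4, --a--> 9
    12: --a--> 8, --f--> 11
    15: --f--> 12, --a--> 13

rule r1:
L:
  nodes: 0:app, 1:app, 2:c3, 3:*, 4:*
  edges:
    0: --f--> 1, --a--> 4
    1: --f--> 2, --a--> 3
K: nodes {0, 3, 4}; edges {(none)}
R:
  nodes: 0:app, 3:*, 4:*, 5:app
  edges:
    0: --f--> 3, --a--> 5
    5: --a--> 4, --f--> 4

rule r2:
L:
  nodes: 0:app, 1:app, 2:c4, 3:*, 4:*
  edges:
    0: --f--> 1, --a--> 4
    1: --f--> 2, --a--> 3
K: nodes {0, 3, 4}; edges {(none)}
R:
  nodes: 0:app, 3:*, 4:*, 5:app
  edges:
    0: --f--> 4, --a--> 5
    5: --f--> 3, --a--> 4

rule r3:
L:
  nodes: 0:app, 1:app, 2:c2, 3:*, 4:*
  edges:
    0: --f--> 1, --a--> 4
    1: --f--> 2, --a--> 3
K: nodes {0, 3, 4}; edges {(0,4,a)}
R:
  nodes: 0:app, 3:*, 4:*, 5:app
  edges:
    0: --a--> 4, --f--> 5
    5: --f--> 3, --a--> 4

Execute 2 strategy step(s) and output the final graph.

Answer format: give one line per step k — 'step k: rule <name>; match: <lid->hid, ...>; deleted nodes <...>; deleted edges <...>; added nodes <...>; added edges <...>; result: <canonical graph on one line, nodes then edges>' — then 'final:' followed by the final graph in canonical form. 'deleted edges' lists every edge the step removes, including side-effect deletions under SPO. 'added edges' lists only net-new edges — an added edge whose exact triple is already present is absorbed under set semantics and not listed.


step 1: rule r2; match: 0->15, 1->12, 2->11, 3->8, 4->13; deleted nodes 11, 12; deleted edges (12,8,a); (12,11,f); (15,12,f); (15,13,a); added nodes 16; added edges (15,13,f); (15,16,a); (16,8,f); (16,13,a); result: nodes: 1:c2, 3:c1, 4:app, 7:c1, 8:app, 9:c3, 10:app, 13:c2, 15:app, 16:app edges: (4,1,f); (4,3,a); (8,4,f); (8,7,a); (10,4,f); (10,9,a); (15,13,f); (15,16,a); (16,8,f); (16,13,a)
step 2: rule r3; match: 0->8, 1->4, 2->1, 3->3, 4->7; deleted nodes 1, 4; deleted edges (4,1,f); (4,3,a); (8,4,f); (10,4,f); added nodes 17; added edges (8,17,f); (17,3,f); (17,7,a); result: nodes: 3:c1, 7:c1, 8:app, 9:c3, 10:app, 13:c2, 15:app, 16:app, 17:app edges: (8,7,a); (8,17,f); (10,9,a); (15,13,f); (15,16,a); (16,8,f); (16,13,a); (17,3,f); (17,7,a)
final:
nodes: 3:c1, 7:c1, 8:app, 9:c3, 10:app, 13:c2, 15:app, 16:app, 17:app
edges: (8,7,a); (8,17,f); (10,9,a); (15,13,f); (15,16,a); (16,8,f); (16,13,a); (17,3,f); (17,7,a)


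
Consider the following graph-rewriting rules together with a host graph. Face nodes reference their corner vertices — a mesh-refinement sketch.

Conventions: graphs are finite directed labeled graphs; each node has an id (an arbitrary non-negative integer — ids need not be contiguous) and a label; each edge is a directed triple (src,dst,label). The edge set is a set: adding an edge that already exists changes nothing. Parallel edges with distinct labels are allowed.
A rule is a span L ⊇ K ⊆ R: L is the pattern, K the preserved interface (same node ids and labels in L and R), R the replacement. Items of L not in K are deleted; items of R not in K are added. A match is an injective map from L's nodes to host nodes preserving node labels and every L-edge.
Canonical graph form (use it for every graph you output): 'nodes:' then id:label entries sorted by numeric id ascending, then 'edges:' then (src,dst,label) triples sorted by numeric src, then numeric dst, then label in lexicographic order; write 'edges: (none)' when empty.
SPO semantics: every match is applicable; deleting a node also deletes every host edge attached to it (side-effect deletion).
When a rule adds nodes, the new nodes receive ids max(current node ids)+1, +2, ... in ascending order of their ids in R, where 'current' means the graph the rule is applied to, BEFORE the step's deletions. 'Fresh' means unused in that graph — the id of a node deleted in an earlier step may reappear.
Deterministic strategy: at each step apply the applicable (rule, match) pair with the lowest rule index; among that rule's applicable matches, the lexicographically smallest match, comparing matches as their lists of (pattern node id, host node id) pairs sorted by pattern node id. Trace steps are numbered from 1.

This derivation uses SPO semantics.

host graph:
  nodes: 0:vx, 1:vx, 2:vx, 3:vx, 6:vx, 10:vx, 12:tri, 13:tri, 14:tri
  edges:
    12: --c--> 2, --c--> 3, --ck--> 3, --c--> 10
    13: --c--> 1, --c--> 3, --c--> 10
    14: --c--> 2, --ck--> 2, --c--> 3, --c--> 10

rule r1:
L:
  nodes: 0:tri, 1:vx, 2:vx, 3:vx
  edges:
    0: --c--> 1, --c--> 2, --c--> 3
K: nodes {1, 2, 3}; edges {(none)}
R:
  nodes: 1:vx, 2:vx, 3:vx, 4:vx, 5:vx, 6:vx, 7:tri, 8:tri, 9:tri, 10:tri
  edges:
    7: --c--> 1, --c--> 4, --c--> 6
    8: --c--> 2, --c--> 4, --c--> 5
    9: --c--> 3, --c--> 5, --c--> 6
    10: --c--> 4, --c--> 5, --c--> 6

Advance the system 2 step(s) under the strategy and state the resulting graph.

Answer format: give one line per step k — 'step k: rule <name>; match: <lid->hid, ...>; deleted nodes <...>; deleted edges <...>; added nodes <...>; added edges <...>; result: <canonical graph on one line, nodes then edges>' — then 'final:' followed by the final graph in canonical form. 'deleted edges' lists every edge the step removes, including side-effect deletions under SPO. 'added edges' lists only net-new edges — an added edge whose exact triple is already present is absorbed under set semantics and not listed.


step 1: rule r1; match: 0->12, 1->2, 2->3, 3->10; deleted nodes 12; deleted edges (12,2,c); (12,3,c); (12,3,ck); (12,10,c); added nodes 15, 16, 17, 18, 19, 20, 21; added edges (18,2,c); (18,15,c); (18,17,c); (19,3,c); (19,15,c); (19,16,c); (20,10,c); (20,16,c); (20,17,c); (21,15,c); (21,16,c); (21,17,c); result: nodes: 0:vx, 1:vx, 2:vx, 3:vx, 6:vx, 10:vx, 13:tri, 14:tri, 15:vx, 16:vx, 17:vx, 18:tri, 19:tri, 20:tri, 21:tri edges: (13,1,c); (13,3,c); (13,10,c); (14,2,c); (14,2,ck); (14,3,c); (14,10,c); (18,2,c); (18,15,c); (18,17,c); (19,3,c); (19,15,c); (19,16,c); (20,10,c); (20,16,c); (20,17,c); (21,15,c); (21,16,c); (21,17,c)
step 2: rule r1; match: 0->13, 1->1, 2->3, 3->10; deleted nodes 13; deleted edges (13,1,c); (13,3,c); (13,10,c); added nodes 22, 23, 24, 25, 26, 27, 28; added edges (25,1,c); (25,22,c); (25,24,c); (26,3,c); (26,22,c); (26,23,c); (27,10,c); (27,23,c); (27,24,c); (28,22,c); (28,23,c); (28,24,c); result: nodes: 0:vx, 1:vx, 2:vx, 3:vx, 6:vx, 10:vx, 14:tri, 15:vx, 16:vx, 17:vx, 18:tri, 19:tri, 20:tri, 21:tri, 22:vx, 23:vx, 24:vx, 25:tri, 26:tri, 27:tri, 28:tri edges: (14,2,c); (14,2,ck); (14,3,c); (14,10,c); (18,2,c); (18,15,c); (18,17,c); (19,3,c); (19,15,c); (19,16,c); (20,10,c); (20,16,c); (20,17,c); (21,15,c); (21,16,c); (21,17,c); (25,1,c); (25,22,c); (25,24,c); (26,3,c); (26,22,c); (26,23,c); (27,10,c); (27,23,c); (27,24,c); (28,22,c); (28,23,c); (28,24,c)
final:
nodes: 0:vx, 1:vx, 2:vx, 3:vx, 6:vx, 10:vx, 14:tri, 15:vx, 16:vx, 17:vx, 18:tri, 19:tri, 20:tri, 21:tri, 22:vx, 23:vx, 24:vx, 25:tri, 26:tri, 27:tri, 28:tri
edges: (14,2,c); (14,2,ck); (14,3,c); (14,10,c); (18,2,c); (18,15,c); (18,17,c); (19,3,c); (19,15,c); (19,16,c); (20,10,c); (20,16,c); (20,17,c); (21,15,c); (21,16,c); (21,17,c); (25,1,c); (25,22,c); (25,24,c); (26,3,c); (26,22,c); (26,23,c); (27,10,c); (27,23,c); (27,24,c); (28,22,c); (28,23,c); (28,24,c)


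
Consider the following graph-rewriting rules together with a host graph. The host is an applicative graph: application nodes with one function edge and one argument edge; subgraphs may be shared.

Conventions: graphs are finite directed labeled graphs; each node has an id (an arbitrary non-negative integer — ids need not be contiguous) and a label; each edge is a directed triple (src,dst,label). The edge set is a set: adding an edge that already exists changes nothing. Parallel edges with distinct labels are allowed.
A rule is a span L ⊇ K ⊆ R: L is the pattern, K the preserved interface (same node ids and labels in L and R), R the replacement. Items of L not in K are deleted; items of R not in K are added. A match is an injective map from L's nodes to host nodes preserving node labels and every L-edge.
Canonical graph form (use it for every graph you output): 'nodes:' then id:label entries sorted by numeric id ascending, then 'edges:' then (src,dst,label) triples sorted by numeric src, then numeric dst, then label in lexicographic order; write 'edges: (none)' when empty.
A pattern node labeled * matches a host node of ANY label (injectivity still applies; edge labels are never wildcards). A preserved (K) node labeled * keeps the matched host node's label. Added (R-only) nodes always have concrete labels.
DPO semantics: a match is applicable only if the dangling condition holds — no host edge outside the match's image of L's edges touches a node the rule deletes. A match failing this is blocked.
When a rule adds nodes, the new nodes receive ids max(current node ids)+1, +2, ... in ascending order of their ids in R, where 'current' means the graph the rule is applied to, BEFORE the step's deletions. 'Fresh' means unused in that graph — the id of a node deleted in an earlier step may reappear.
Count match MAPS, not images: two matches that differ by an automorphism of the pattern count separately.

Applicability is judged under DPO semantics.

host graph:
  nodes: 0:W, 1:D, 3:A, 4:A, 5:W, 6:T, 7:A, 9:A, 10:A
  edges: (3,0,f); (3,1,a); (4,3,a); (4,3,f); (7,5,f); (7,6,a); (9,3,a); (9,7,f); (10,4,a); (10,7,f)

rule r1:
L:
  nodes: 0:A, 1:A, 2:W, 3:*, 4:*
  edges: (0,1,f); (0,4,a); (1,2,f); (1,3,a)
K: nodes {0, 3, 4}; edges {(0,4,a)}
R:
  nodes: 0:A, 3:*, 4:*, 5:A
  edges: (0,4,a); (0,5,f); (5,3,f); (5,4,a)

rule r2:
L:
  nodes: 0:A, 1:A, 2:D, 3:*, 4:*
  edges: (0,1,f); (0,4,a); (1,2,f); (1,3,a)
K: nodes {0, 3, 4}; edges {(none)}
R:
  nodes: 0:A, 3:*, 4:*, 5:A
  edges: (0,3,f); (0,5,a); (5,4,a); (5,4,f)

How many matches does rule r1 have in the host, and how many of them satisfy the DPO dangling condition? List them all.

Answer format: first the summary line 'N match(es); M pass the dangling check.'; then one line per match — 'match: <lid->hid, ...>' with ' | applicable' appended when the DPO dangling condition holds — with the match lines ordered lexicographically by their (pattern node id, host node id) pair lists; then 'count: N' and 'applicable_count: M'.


2 match(es); 0 pass the dangling check.
match: 0->9, 1->7, 2->5, 3->6, 4->3
match: 0->10, 1->7, 2->5, 3->6, 4->4
count: 2
applicable_count: 0


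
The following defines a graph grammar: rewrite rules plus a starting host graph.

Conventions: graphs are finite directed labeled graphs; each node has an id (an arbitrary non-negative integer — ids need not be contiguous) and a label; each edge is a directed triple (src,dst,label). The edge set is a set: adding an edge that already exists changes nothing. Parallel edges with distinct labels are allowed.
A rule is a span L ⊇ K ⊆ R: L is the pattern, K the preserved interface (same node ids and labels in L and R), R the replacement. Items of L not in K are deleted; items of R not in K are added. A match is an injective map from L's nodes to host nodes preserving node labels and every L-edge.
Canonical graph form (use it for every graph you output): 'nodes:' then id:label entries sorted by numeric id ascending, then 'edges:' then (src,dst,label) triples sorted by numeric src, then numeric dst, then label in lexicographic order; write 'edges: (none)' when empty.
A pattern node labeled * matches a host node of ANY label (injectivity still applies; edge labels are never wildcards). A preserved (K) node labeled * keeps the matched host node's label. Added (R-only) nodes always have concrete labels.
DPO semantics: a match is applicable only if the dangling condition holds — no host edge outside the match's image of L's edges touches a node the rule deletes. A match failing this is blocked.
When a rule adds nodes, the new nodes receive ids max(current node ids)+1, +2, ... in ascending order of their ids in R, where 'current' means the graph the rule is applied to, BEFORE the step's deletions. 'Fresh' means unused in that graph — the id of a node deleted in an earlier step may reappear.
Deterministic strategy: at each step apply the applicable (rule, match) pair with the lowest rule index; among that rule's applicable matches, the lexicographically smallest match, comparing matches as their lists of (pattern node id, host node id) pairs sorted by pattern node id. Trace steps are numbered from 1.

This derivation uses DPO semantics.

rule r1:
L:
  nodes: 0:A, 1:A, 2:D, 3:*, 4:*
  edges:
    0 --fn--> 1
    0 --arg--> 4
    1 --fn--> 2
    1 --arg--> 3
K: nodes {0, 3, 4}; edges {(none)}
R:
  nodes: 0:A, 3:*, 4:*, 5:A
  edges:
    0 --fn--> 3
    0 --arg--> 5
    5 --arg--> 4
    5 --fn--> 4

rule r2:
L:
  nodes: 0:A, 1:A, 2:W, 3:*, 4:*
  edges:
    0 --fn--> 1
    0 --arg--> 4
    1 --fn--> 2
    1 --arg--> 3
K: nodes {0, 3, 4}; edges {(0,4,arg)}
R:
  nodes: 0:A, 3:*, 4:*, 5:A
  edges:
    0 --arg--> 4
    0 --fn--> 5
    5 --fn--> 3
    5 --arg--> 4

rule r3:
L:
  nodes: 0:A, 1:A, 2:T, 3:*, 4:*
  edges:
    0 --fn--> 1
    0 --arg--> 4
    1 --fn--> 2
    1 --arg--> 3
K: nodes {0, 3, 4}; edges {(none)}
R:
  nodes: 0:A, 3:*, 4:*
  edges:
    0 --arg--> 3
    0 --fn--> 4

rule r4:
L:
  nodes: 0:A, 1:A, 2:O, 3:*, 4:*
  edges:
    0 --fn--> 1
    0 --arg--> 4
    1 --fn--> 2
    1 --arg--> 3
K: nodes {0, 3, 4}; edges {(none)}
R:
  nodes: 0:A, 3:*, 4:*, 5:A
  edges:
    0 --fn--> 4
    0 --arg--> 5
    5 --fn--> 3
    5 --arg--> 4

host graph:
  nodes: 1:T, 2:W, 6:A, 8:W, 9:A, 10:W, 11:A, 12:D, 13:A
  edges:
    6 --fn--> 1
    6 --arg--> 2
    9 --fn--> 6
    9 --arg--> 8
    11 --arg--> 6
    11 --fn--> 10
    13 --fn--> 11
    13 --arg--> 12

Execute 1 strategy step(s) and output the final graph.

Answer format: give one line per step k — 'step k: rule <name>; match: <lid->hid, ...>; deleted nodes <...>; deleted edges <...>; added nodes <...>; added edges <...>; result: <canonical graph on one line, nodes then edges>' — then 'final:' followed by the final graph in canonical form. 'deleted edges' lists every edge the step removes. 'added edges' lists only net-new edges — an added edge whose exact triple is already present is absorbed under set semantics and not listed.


step 1: rule r2; match: 0->13, 1->11, 2->10, 3->6, 4->12; deleted nodes 10, 11; deleted edges (11,6,arg); (11,10,fn); (13,11,fn); added nodes 14; added edges (13,14,fn); (14,6,fn); (14,12,arg); result: nodes: 1:T, 2:W, 6:A, 8:W, 9:A, 12:D, 13:A, 14:A edges: (6,1,fn); (6,2,arg); (9,6,fn); (9,8,arg); (13,12,arg); (13,14,fn); (14,6,fn); (14,12,arg)
final:
nodes: 1:T, 2:W, 6:A, 8:W, 9:A, 12:D, 13:A, 14:A
edges: (6,1,fn); (6,2,arg); (9,6,fn); (9,8,arg); (13,12,arg); (13,14,fn); (14,6,fn); (14,12,arg)


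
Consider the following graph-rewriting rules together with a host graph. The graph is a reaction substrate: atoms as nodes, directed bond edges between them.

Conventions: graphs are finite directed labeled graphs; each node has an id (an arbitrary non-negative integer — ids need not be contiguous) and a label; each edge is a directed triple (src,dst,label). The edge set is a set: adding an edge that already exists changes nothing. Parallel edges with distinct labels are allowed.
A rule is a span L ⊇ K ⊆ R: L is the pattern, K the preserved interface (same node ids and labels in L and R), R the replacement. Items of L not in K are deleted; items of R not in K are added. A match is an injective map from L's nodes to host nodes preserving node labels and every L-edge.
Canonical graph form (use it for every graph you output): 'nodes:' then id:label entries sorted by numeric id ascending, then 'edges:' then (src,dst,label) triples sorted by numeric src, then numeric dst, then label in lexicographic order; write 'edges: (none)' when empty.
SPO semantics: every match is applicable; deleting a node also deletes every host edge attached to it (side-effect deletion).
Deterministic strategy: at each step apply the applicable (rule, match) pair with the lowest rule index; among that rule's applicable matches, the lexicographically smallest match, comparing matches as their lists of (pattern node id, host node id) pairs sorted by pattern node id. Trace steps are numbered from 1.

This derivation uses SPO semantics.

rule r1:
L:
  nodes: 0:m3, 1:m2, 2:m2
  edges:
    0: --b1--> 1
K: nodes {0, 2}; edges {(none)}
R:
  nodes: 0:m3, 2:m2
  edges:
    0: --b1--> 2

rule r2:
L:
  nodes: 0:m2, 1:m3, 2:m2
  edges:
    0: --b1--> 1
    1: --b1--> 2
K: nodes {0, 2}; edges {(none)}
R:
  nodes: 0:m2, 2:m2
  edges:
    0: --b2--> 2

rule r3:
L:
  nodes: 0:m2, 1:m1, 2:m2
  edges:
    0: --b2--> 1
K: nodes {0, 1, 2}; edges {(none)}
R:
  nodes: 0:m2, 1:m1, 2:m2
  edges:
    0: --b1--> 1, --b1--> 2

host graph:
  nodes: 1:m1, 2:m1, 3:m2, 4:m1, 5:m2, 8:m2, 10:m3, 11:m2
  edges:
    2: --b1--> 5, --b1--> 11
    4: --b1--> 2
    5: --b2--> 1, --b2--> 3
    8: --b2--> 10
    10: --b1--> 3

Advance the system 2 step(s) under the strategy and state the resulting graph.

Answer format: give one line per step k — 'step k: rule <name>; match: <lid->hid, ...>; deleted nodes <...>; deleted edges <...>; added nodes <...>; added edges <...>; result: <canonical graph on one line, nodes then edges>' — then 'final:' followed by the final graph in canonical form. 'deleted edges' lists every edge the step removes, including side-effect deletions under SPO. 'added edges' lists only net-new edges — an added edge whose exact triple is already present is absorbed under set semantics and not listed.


step 1: rule r1; match: 0->10, 1->3, 2->5; deleted nodes 3; deleted edges (5,3,b2); (10,3,b1); added nodes (none); added edges (10,5,b1); result: nodes: 1:m1, 2:m1, 4:m1, 5:m2, 8:m2, 10:m3, 11:m2 edges: (2,5,b1); (2,11,b1); (4,2,b1); (5,1,b2); (8,10,b2); (10,5,b1)
step 2: rule r1; match: 0->10, 1->5, 2->8; deleted nodes 5; deleted edges (2,5,b1); (5,1,b2); (10,5,b1); added nodes (none); added edges (10,8,b1); result: nodes: 1:m1, 2:m1, 4:m1, 8:m2, 10:m3, 11:m2 edges: (2,11,b1); (4,2,b1); (8,10,b2); (10,8,b1)
final:
nodes: 1:m1, 2:m1, 4:m1, 8:m2, 10:m3, 11:m2
edges: (2,11,b1); (4,2,b1); (8,10,b2); (10,8,b1)


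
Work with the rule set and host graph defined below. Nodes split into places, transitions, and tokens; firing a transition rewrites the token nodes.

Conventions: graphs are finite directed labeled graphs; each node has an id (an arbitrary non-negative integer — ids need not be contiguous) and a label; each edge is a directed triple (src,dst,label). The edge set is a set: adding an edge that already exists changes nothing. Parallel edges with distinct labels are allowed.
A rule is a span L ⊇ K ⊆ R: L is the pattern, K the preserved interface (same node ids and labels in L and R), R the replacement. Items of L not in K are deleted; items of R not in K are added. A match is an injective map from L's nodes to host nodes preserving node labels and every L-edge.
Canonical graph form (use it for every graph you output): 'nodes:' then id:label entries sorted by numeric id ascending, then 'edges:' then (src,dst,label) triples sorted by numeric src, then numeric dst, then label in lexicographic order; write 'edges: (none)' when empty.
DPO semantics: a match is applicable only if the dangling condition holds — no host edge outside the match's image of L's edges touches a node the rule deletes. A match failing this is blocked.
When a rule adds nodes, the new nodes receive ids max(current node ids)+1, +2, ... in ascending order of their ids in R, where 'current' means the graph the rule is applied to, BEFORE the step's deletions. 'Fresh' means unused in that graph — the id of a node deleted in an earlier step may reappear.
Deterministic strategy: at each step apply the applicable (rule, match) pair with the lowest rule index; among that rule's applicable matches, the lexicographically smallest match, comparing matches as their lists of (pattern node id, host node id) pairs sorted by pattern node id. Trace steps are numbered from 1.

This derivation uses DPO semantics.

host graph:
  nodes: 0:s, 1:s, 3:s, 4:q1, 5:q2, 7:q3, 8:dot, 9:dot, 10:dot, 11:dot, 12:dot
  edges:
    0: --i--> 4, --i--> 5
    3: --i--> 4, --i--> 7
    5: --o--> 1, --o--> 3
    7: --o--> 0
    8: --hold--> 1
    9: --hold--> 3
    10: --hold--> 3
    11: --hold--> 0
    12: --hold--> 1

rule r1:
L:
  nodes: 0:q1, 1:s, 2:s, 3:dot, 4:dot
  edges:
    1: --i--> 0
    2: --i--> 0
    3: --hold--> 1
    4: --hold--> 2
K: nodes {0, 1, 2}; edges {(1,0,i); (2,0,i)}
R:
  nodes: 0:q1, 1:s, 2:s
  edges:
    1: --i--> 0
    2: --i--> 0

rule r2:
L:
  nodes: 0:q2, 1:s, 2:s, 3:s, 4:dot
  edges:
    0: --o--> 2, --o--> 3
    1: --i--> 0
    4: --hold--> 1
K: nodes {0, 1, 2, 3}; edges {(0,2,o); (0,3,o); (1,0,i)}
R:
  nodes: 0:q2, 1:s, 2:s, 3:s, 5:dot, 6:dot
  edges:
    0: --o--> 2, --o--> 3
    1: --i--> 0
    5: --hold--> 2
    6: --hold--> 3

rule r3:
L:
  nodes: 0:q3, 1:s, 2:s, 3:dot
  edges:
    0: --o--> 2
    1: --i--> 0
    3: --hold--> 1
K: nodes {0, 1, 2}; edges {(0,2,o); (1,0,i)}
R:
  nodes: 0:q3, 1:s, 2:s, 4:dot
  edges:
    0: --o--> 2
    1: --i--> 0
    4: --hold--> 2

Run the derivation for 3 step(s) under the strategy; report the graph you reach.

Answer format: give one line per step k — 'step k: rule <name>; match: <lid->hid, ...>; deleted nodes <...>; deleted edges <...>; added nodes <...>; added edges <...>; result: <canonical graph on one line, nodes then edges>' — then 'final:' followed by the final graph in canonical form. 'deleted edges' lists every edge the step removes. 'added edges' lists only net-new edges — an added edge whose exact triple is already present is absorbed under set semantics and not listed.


step 1: rule r1; match: 0->4, 1->0, 2->3, 3->11, 4->9; deleted nodes 9, 11; deleted edges (9,3,hold); (11,0,hold); added nodes (none); added edges (none); result: nodes: 0:s, 1:s, 3:s, 4:q1, 5:q2, 7:q3, 8:dot, 10:dot, 12:dot edges: (0,4,i); (0,5,i); (3,4,i); (3,7,i); (5,1,o); (5,3,o); (7,0,o); (8,1,hold); (10,3,hold); (12,1,hold)
step 2: rule r3; match: 0->7, 1->3, 2->0, 3->10; deleted nodes 10; deleted edges (10,3,hold); added nodes 13; added edges (13,0,hold); result: nodes: 0:s, 1:s, 3:s, 4:q1, 5:q2, 7:q3, 8:dot, 12:dot, 13:dot edges: (0,4,i); (0,5,i); (3,4,i); (3,7,i); (5,1,o); (5,3,o); (7,0,o); (8,1,hold); (12,1,hold); (13,0,hold)
step 3: rule r2; match: 0->5, 1->0, 2->1, 3->3, 4->13; deleted nodes 13; deleted edges (13,0,hold); added nodes 14, 15; added edges (14,1,hold); (15,3,hold); result: nodes: 0:s, 1:s, 3:s, 4:q1, 5:q2, 7:q3, 8:dot, 12:dot, 14:dot, 15:dot edges: (0,4,i); (0,5,i); (3,4,i); (3,7,i); (5,1,o); (5,3,o); (7,0,o); (8,1,hold); (12,1,hold); (14,1,hold); (15,3,hold)
final:
nodes: 0:s, 1:s, 3:s, 4:q1, 5:q2, 7:q3, 8:dot, 12:dot, 14:dot, 15:dot
edges: (0,4,i); (0,5,i); (3,4,i); (3,7,i); (5,1,o); (5,3,o); (7,0,o); (8,1,hold); (12,1,hold); (14,1,hold); (15,3,hold)


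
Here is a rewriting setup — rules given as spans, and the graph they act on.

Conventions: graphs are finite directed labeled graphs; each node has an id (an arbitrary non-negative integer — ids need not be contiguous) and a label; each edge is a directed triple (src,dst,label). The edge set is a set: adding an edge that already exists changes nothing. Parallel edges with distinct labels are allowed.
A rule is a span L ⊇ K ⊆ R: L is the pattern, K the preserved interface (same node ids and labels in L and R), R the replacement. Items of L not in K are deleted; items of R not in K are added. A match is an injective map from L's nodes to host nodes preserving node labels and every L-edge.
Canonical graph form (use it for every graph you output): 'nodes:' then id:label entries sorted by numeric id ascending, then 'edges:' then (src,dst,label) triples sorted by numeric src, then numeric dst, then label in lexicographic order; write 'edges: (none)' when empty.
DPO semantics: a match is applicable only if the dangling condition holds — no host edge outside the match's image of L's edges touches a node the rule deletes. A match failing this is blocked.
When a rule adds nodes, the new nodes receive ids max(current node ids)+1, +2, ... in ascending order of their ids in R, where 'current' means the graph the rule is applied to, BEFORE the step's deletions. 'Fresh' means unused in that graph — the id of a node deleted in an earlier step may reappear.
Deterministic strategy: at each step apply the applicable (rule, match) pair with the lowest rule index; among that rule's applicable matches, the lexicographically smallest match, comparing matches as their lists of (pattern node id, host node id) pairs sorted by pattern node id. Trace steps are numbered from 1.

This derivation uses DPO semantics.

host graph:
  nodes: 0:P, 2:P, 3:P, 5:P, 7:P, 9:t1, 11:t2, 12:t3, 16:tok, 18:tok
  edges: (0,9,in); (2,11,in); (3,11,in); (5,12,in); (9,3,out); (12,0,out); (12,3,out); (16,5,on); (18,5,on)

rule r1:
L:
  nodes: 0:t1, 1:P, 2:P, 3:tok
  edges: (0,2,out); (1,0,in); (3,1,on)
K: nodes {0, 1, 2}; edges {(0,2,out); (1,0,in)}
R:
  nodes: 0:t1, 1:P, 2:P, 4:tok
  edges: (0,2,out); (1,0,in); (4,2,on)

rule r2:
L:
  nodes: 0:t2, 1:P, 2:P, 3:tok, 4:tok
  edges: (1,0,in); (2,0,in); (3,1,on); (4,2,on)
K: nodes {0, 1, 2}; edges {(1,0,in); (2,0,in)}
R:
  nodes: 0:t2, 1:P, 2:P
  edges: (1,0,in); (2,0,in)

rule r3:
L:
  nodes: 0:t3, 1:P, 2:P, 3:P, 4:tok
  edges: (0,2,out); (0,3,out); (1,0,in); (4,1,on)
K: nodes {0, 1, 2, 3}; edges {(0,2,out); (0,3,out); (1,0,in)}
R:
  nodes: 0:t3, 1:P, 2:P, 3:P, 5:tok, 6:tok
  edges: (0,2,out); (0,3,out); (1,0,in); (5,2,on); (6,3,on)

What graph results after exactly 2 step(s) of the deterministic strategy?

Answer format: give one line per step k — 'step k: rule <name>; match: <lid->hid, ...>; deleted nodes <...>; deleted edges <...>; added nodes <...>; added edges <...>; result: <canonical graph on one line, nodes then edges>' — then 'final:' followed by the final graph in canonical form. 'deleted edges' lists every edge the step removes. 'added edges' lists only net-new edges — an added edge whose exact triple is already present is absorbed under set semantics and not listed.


step 1: rule r3; match: 0->12, 1->5, 2->0, 3->3, 4->16; deleted nodes 16; deleted edges (16,5,on); added nodes 19, 20; added edges (19,0,on); (20,3,on); result: nodes: 0:P, 2:P, 3:P, 5:P, 7:P, 9:t1, 11:t2, 12:t3, 18:tok, 19:tok, 20:tok edges: (0,9,in); (2,11,in); (3,11,in); (5,12,in); (9,3,out); (12,0,out); (12,3,out); (18,5,on); (19,0,on); (20,3,on)
step 2: rule r1; match: 0->9, 1->0, 2->3, 3->19; deleted nodes 19; deleted edges (19,0,on); added nodes 21; added edges (21,3,on); result: nodes: 0:P, 2:P, 3:P, 5:P, 7:P, 9:t1, 11:t2, 12:t3, 18:tok, 20:tok, 21:tok edges: (0,9,in); (2,11,in); (3,11,in); (5,12,in); (9,3,out); (12,0,out); (12,3,out); (18,5,on); (20,3,on); (21,3,on)
final:
nodes: 0:P, 2:P, 3:P, 5:P, 7:P, 9:t1, 11:t2, 12:t3, 18:tok, 20:tok, 21:tok
edges: (0,9,in); (2,11,in); (3,11,in); (5,12,in); (9,3,out); (12,0,out); (12,3,out); (18,5,on); (20,3,on); (21,3,on)


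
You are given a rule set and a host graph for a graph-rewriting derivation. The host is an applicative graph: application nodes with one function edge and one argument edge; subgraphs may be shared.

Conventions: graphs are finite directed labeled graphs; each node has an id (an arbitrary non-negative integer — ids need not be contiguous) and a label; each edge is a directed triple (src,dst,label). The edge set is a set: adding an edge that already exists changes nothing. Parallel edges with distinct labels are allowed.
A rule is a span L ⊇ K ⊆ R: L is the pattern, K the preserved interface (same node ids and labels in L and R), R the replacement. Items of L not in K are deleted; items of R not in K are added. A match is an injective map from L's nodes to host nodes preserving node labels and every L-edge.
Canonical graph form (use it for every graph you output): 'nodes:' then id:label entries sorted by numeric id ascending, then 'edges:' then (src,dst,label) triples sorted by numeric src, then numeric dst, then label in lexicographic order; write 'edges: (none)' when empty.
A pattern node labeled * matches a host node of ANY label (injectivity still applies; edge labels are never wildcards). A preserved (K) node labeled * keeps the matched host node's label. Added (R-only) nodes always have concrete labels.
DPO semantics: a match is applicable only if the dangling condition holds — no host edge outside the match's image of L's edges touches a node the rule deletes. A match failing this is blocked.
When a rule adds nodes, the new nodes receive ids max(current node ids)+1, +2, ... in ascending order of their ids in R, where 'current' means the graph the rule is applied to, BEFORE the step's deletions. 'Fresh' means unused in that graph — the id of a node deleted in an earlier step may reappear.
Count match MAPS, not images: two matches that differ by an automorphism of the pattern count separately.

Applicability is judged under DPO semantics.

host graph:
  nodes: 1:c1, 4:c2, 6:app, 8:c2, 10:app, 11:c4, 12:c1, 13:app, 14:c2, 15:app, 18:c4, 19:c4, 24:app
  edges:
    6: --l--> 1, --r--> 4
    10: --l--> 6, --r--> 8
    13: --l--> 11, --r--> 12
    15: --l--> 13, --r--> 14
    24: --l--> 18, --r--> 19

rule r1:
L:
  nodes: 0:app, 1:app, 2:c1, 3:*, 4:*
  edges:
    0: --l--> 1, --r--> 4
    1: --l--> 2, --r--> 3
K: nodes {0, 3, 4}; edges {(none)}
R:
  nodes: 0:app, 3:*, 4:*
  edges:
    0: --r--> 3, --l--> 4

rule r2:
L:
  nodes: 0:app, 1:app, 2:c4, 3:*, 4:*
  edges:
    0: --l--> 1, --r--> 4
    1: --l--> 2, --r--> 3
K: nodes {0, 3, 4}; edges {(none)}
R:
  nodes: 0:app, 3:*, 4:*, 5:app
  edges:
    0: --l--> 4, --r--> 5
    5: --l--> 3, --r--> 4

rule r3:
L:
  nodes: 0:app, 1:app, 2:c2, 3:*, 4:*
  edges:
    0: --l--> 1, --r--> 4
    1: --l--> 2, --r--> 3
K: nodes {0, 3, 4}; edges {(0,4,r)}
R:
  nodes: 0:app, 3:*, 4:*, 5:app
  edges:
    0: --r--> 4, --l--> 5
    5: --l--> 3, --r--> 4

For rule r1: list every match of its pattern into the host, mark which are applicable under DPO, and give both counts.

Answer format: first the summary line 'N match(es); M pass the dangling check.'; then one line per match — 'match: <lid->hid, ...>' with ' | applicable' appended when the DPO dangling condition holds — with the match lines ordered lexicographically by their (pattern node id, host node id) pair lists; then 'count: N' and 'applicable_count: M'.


1 match(es); 1 pass the dangling check.
match: 0->10, 1->6, 2->1, 3->4, 4->8 | applicable
count: 1
applicable_count: 1


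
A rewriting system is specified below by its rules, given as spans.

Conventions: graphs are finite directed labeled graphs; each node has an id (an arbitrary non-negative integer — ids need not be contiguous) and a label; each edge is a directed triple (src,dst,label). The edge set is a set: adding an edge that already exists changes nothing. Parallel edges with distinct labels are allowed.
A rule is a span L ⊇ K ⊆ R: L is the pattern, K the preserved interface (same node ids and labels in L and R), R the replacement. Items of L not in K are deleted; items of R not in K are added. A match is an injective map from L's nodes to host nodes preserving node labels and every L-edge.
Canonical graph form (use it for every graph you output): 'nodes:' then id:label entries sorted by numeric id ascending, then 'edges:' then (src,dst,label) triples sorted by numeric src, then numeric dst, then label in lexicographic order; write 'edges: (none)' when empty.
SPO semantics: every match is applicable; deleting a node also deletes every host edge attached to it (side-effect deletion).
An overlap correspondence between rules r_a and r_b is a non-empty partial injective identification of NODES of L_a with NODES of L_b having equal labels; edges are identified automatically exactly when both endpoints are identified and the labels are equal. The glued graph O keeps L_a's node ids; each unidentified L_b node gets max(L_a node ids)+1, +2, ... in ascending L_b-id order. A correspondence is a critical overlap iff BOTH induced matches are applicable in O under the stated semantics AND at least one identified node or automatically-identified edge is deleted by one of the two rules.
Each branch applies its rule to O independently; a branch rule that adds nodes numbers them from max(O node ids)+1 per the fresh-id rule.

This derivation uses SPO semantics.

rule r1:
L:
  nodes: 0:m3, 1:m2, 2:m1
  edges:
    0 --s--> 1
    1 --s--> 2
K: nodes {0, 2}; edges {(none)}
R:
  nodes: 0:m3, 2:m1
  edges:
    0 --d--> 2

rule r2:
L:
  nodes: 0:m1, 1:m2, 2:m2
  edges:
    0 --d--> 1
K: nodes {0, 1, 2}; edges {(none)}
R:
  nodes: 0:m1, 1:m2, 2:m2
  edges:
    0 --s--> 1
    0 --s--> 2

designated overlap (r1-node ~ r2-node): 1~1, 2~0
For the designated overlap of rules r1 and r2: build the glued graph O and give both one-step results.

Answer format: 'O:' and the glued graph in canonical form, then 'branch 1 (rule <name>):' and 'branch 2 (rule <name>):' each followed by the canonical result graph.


O:
nodes: 0:m3, 1:m2, 2:m1, 3:m2
edges: (0,1,s); (1,2,s); (2,1,d)
branch 1 (rule r1):
nodes: 0:m3, 2:m1, 3:m2
edges: (0,2,d)
branch 2 (rule r2):
nodes: 0:m3, 1:m2, 2:m1, 3:m2
edges: (0,1,s); (1,2,s); (2,1,s); (2,3,s)
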